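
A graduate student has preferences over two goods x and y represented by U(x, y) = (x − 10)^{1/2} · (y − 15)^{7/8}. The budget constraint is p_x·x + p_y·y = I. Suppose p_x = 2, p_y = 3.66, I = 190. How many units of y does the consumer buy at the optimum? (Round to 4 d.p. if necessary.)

Let x' = x−10, y' = y−15. MRS = (4/7)·y'/x' = p_x/p_y.
Substituting into the budget: x* = 10 + 4/11·(I − 10·p_x − 15·p_y)/p_x, and y* = 15 + 7/11·(…)/p_y.
Discretionary income = 190 − 10·2 − 15·3.66 = 115.1; y* = 15 + 7/11·115.1/3.66 = 35.0124.

y* = 35.0124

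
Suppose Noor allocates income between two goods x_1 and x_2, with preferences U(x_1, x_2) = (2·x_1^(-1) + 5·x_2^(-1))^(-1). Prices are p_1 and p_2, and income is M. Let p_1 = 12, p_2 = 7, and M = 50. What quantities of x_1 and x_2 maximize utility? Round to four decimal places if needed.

From the CES first-order condition, (2/5)·(x_2/x_1)^(2) = p_1/p_2.
Solve for the ratio: x_2/x_1 = [(5/2)·p_1/p_2]^(0.5).
With the ratio pinned down, the budget gives x_1* = M/(p_1 + p_2·(x_2/x_1)) and x_2* = (x_2/x_1)·x_1*.
Numerically x_2/x_1 = 2.070197, so x_1* = 50/(12 + 7·2.070197) = 1.8874 and x_2* = 2.070197·1.8874 = 3.9073.

x_1* = 1.8874, x_2* = 3.9073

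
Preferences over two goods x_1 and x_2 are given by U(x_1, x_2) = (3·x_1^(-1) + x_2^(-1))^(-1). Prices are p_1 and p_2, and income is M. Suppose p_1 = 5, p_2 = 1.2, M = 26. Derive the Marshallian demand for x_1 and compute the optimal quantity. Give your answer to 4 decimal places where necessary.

From the CES first-order condition, 3·(x_2/x_1)^(2) = p_1/p_2.
Solve for the ratio: x_2/x_1 = [(1/3)·p_1/p_2]^(0.5).
Substitute x_2 = (x_2/x_1)·x_1 into the budget: x_1* = M/(p_1 + p_2·(x_2/x_1)).
Numerically x_2/x_1 = 1.178511, so x_1* = 26/(5 + 1.2·1.178511) = 4.0535.

x_1* = 4.0535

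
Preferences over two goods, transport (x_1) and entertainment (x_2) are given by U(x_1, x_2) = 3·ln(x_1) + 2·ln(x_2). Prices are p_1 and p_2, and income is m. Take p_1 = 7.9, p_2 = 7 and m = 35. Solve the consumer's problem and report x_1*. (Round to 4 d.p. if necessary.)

x_1* = 2.6582

Demand: x_1*(p_1,p_2,m) = 0.6·m/p_1 and x_2* = 0.4·m/p_2.
At p_1=7.9, p_2=7, m=35: x_1* = 0.6·35/7.9 = 2.6582.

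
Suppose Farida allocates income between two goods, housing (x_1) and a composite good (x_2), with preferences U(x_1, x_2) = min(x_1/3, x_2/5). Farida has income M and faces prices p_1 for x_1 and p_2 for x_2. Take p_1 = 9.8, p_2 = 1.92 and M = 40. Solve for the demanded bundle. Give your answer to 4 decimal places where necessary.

x_1* = 3.0769, x_2* = 5.1282

Leontief preferences: the optimum is at the kink where x_1/3 = x_2/5, i.e. x_2 = (5/3)·x_1.
Budget: p_1·x_1 + p_2·(5/3)·x_1 = M, so (3·p_1 + 5·p_2)·x_1 = 3·M.
Demand: x_1*(p_1,p_2,M) = 3·M/(3·p_1 + 5·p_2), x_2* = 5·M/(3·p_1 + 5·p_2).
Here 3·9.8 + 5·1.92 = 39, giving x_1* = 3.0769 and x_2* = 5.1282.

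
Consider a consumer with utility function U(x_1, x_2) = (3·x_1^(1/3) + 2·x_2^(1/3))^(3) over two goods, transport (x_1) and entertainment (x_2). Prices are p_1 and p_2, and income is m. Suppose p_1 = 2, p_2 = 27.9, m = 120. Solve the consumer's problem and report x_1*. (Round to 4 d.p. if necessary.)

x_1* = 52.3679

From the CES first-order condition, (3/2)·(x_2/x_1)^(2/3) = p_1/p_2.
Solve for the ratio: x_2/x_1 = [(2/3)·p_1/p_2]^(1.5).
Substitute x_2 = (x_2/x_1)·x_1 into the budget: x_1* = m/(p_1 + p_2·(x_2/x_1)).
Numerically x_2/x_1 = 0.010447, so x_1* = 120/(2 + 27.9·0.010447) = 52.3679.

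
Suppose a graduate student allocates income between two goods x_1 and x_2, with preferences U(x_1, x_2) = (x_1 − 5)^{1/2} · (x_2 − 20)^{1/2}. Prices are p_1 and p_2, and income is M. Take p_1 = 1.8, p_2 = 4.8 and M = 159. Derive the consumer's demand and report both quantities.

Let x_1' = x_1−5, x_2' = x_2−20. MRS = x_2'/x_1' = p_1/p_2.
After buying the subsistence bundle (5, 20), a share 0.5 of the remaining income goes to x_1: x_1* = 5 + 0.5·(M − 5p_1 − 20p_2)/p_1.
Discretionary income = 159 − 5·1.8 − 20·4.8 = 54; x_1* = 5 + 0.5·54/1.8 = 20; x_2* = 20 + 0.5·54/4.8 = 25.625.

x_1* = 20, x_2* = 25.625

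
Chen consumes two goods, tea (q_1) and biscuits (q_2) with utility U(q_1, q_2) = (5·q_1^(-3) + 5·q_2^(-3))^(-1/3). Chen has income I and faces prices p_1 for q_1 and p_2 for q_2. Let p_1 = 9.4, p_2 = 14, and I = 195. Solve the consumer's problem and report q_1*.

Substitute q_2 = (q_2/q_1)·q_1 into the budget: q_1* = I/(p_1 + p_2·(q_2/q_1)).
Numerically q_2/q_1 = 0.905211, so q_1* = 195/(9.4 + 14·0.905211) = 8.8343.

q_1* = 8.8343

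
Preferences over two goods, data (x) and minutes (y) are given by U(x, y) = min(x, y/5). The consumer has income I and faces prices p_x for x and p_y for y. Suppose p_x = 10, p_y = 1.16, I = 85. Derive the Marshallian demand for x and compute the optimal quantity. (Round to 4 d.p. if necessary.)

Leontief preferences: the optimum is at the kink where x/1 = y/5, i.e. y = 5·x.
Budget: p_x·x + p_y·5·x = I, so (p_x + 5·p_y)·x = I.
Demand: x*(p_x,p_y,I) = I/(p_x + 5·p_y), y* = 5·I/(p_x + 5·p_y).
Here 10 + 5·1.16 = 15.8, giving x* = 5.3797.

x* = 5.3797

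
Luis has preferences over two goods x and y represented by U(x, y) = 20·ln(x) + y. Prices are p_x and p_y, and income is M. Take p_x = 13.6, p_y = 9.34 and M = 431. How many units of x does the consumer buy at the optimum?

MU_x = 20/x, MU_y = 1. Tangency: 20/x = p_x/p_y.
So x*(p_x,p_y) = 20·p_y/p_x, independent of income; and y* = (M − 20·p_y)/p_y.
At the given prices: x* = 20·9.34/13.6 = 13.7353.

x* = 13.7353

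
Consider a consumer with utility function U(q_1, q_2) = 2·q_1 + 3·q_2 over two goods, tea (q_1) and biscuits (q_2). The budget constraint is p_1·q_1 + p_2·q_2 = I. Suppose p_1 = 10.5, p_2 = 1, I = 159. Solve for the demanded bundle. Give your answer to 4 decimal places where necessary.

Linear utility — the consumer picks whichever good has higher MU/price: 2/10.5 = 0.1905 vs 3/1 = 3.
q_2 gives more utility per dollar, so spend all income on q_2: q_2* = I/p_2, q_1* = 0.
Numerically: q_1* = 0, q_2* = 159.

q_1* = 0, q_2* = 159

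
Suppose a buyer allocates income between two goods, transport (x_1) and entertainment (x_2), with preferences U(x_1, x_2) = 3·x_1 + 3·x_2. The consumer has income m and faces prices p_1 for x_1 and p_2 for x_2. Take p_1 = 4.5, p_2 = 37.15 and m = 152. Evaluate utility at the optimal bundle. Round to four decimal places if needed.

x_1 gives more utility per dollar, so spend all income on x_1: x_1* = m/p_1, x_2* = 0.
Numerically: x_1* = 33.7778, x_2* = 0.
Utility at the optimum: U(33.7778, 0) = 101.3333.

V = 101.3333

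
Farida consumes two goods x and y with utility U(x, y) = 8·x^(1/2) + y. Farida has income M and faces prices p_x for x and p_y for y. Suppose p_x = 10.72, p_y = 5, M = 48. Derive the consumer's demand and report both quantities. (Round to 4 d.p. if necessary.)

Set MRS = p_x/p_y: 4·x^(−1/2) = p_x/p_y.
Thus x* = (4·p_y/p_x)² — independent of M — with the rest of income spent on y.
Plugging in: x* = (4·5/10.72)² = 3.4807, y* = 2.1373.

x* = 3.4807, y* = 2.1373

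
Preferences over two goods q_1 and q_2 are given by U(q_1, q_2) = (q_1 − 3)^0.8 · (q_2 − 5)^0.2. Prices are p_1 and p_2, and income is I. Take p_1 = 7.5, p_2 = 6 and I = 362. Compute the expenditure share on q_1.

share on q_1 = 0.7461

Discretionary income = 362 − 3·7.5 − 5·6 = 309.5; q_1* = 3 + 0.8·309.5/7.5 = 36.0133; q_2* = 5 + 0.2·309.5/6 = 15.3167.
Expenditure on q_1: 7.5·36.0133 = 270.1; share = 0.7461.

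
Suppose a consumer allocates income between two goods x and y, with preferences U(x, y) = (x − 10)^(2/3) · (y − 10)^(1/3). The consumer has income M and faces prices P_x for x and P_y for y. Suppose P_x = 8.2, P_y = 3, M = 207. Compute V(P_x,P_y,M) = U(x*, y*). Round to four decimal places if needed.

V = 8.5712

MRS = 2·(y−10)/(x−10). Tangency with P_x/P_y gives y−10 = (1/2)·(P_x/P_y)·(x−10).
After buying the subsistence bundle (10, 10), a share 2/3 of the remaining income goes to x: x* = 10 + 2/3·(M − 10P_x − 10P_y)/P_x.
Discretionary income = 207 − 10·8.2 − 10·3 = 95; x* = 10 + 2/3·95/8.2 = 17.7236; y* = 10 + 1/3·95/3 = 20.5556.
Utility at the optimum: U(17.7236, 20.5556) = 8.5712.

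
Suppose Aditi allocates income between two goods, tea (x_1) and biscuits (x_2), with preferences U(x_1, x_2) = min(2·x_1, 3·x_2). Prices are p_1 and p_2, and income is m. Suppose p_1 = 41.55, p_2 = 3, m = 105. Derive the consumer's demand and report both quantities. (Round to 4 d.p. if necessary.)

x_1* = 2.411, x_2* = 1.6073

Leontief preferences: the optimum is at the kink where x_1/3 = x_2/2, i.e. x_2 = (2/3)·x_1.
Budget: p_1·x_1 + p_2·(2/3)·x_1 = m, so (3·p_1 + 2·p_2)·x_1 = 3·m.
Demand: x_1*(p_1,p_2,m) = 3·m/(3·p_1 + 2·p_2), x_2* = 2·m/(3·p_1 + 2·p_2).
Here 3·41.55 + 2·3 = 130.65, giving x_1* = 2.411 and x_2* = 1.6073.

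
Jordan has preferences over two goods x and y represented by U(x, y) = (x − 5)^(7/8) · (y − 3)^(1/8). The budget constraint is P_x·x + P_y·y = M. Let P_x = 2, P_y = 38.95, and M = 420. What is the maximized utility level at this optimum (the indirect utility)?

MRS = 7·(y−3)/(x−5). Tangency with P_x/P_y gives y−3 = (1/7)·(P_x/P_y)·(x−5).
After buying the subsistence bundle (5, 3), a share 0.875 of the remaining income goes to x: x* = 5 + 0.875·(M − 5P_x − 3P_y)/P_x.
Discretionary income = 420 − 5·2 − 3·38.95 = 293.15; x* = 5 + 0.875·293.15/2 = 133.2531; y* = 3 + 0.125·293.15/38.95 = 3.9408.
Utility at the optimum: U(133.2531, 3.9408) = 69.3819.

V = 69.3819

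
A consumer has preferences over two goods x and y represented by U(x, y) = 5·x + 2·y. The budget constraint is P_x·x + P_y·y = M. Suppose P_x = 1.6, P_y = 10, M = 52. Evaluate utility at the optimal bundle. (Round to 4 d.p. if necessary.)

Perfect substitutes: compare marginal utility per dollar. 5/P_x vs 2/P_y → 3.125 vs 0.2.
x gives more utility per dollar, so spend all income on x: x* = M/P_x, y* = 0.
Numerically: x* = 32.5, y* = 0.
Utility at the optimum: U(32.5, 0) = 162.5.

V = 162.5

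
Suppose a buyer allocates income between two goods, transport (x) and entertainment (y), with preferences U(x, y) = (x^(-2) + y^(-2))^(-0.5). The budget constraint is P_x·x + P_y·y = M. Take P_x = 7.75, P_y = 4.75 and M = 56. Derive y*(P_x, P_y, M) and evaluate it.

From the CES first-order condition, (y/x)^(3) = P_x/P_y.
Solve for the ratio: y/x = [P_x/P_y]^(1/3).
Substitute y = (y/x)·x into the budget: x* = M/(P_x + P_y·(y/x)).
Numerically y/x = 1.177252, so x* = 56/(7.75 + 4.75·1.177252) = 4.1973 and y* = 1.177252·4.1973 = 4.9413.

y* = 4.9413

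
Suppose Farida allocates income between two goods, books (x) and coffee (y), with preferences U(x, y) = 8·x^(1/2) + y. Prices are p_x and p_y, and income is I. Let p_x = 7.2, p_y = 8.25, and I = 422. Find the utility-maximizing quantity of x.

Utility is quasi-linear in y; the FOC for x is 4/√x = p_x/p_y.
Solve: √x = 4·p_y/p_x, so x*(p_x,p_y) = (4·p_y/p_x)², and y* = (I − p_x·x*)/p_y.
Plugging in: x* = (4·8.25/7.2)² = 21.0069.

x* = 21.0069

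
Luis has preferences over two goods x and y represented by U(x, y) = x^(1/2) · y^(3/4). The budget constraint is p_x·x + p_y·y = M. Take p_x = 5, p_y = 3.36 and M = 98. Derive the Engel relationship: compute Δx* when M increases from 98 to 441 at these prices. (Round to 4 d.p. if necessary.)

Δx* = 27.44

Demand: x*(p_x,p_y,M) = 0.4·M/p_x and y* = 0.6·M/p_y.
At p_x=5, p_y=3.36, M=98: x* = 0.4·98/5 = 7.84.
At M' = 441: x* = 35.28. Change: 35.28 − 7.84 = 27.44.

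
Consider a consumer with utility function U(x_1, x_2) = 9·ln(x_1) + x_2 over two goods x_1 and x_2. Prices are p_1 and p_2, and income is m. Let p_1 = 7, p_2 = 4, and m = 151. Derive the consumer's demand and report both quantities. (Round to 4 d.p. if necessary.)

x_1* = 5.1429, x_2* = 28.75

Set MRS = p_1/p_2: (9/x_1)/1 = p_1/p_2.
So x_1*(p_1,p_2) = 9·p_2/p_1, independent of income; and x_2* = (m − 9·p_2)/p_2.
At the given prices: x_1* = 9·4/7 = 5.1429, and x_2* = 28.75.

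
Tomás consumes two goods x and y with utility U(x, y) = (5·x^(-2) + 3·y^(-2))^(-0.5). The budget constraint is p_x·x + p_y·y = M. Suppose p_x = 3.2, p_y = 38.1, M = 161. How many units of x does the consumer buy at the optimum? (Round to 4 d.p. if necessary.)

x* = 9.321

MU_x ∝ 5·x^(-3), MU_y ∝ 3·y^(-3), so MRS = (5/3)·(y/x)^(3) = p_x/p_y.
Hence y/x = ((3/5)·p_x/p_y)^(1/(3)), i.e. raised to the 1/3 power.
Substitute y = (y/x)·x into the budget: x* = M/(p_x + p_y·(y/x)).
Numerically y/x = 0.369368, so x* = 161/(3.2 + 38.1·0.369368) = 9.321.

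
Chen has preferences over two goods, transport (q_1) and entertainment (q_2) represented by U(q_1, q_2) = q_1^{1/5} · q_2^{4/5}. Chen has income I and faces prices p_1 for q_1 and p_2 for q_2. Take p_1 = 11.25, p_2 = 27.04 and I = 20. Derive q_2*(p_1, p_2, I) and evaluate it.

q_2* = 0.5917

Tangency: MRS = (1/4)·q_2/q_1 = p_1/p_2.
So 0.2·p_2·q_2 = 0.8·p_1·q_1; combined with the budget, a share 0.2 of income goes to q_1.
Demand: q_1*(p_1,p_2,I) = 0.2·I/p_1 and q_2* = 0.8·I/p_2.
At p_1=11.25, p_2=27.04, I=20: q_2* = 0.8·20/27.04 = 0.5917.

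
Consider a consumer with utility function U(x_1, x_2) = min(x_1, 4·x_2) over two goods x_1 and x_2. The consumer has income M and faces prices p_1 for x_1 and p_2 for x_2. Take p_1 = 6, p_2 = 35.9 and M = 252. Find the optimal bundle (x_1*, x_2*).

x_1* = 16.828, x_2* = 4.207

Leontief preferences: the optimum is at the kink where x_1/4 = x_2/1, i.e. x_2 = (1/4)·x_1.
Budget: p_1·x_1 + p_2·(1/4)·x_1 = M, so (4·p_1 + p_2)·x_1 = 4·M.
Demand: x_1*(p_1,p_2,M) = 4·M/(4·p_1 + p_2), x_2* = M/(4·p_1 + p_2).
Here 4·6 + 35.9 = 59.9, giving x_1* = 16.828 and x_2* = 4.207.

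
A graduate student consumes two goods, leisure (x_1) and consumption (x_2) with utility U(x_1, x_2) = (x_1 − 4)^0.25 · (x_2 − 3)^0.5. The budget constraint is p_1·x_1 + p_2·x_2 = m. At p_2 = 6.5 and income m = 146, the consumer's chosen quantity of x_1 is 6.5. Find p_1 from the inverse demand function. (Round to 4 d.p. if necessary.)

p_1 = 11

MRS = (1/2)·(x_2−3)/(x_1−4). Tangency with p_1/p_2 gives x_2−3 = 2·(p_1/p_2)·(x_1−4).
Substituting into the budget: x_1* = 4 + 1/3·(m − 4·p_1 − 3·p_2)/p_1, and x_2* = 3 + 2/3·(…)/p_2.
Set x_1* = 6.5 in the demand function and solve for p_1: p_1 = 11.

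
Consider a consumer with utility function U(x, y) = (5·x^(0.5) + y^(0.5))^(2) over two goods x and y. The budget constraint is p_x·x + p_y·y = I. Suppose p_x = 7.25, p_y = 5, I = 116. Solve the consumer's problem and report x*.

x* = 15.1229

MRS = MU_x/MU_y = 5·(y/x)^(0.5). Set equal to p_x/p_y.
Solve for the ratio: y/x = [(1/5)·p_x/p_y]^(2).
Substitute y = (y/x)·x into the budget: x* = I/(p_x + p_y·(y/x)).
Numerically y/x = 0.0841, so x* = 116/(7.25 + 5·0.0841) = 15.1229.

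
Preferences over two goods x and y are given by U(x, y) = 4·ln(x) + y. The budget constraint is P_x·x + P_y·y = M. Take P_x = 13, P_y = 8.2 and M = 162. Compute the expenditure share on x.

share on x = 0.2025

Set MRS = P_x/P_y: (4/x)/1 = P_x/P_y.
So x*(P_x,P_y) = 4·P_y/P_x, independent of income; and y* = (M − 4·P_y)/P_y.
At the given prices: x* = 4·8.2/13 = 2.5231, and y* = 15.7561.
Expenditure on x: 13·2.5231 = 32.8; share = 0.2025.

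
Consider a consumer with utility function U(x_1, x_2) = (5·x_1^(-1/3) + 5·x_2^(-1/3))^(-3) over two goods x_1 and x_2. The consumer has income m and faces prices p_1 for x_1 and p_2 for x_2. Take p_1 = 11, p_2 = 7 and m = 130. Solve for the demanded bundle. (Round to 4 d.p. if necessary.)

MU_x_1 ∝ 5·x_1^(-4/3), MU_x_2 ∝ 5·x_2^(-4/3), so MRS = (x_2/x_1)^(4/3) = p_1/p_2.
Solve for the ratio: x_2/x_1 = [p_1/p_2]^(0.75).
Substitute x_2 = (x_2/x_1)·x_1 into the budget: x_1* = m/(p_1 + p_2·(x_2/x_1)).
Numerically x_2/x_1 = 1.403528, so x_1* = 130/(11 + 7·1.403528) = 6.2426 and x_2* = 1.403528·6.2426 = 8.7616.

x_1* = 6.2426, x_2* = 8.7616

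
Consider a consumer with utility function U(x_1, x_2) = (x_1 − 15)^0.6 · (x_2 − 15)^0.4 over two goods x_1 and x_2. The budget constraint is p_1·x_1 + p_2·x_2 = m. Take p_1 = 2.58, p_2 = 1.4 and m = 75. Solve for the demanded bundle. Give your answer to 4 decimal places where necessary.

MRS = (3/2)·(x_2−15)/(x_1−15). Tangency with p_1/p_2 gives x_2−15 = (2/3)·(p_1/p_2)·(x_1−15).
After buying the subsistence bundle (15, 15), a share 0.6 of the remaining income goes to x_1: x_1* = 15 + 0.6·(m − 15p_1 − 15p_2)/p_1.
Discretionary income = 75 − 15·2.58 − 15·1.4 = 15.3; x_1* = 15 + 0.6·15.3/2.58 = 18.5581; x_2* = 15 + 0.4·15.3/1.4 = 19.3714.

x_1* = 18.5581, x_2* = 19.3714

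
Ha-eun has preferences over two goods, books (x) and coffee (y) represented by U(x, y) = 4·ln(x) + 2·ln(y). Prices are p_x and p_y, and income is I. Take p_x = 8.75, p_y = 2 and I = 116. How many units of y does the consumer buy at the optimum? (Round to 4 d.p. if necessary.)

y* = 19.3333

The MRS is 2·y/x. Set MRS = p_x/p_y.
Rearranging, p_y·y = (1/2)·p_x·x. Substituting into the budget gives p_x·x·(1 + (1/2)) = I.
Demand: x*(p_x,p_y,I) = 2/3·I/p_x and y* = 1/3·I/p_y.
At p_x=8.75, p_y=2, I=116: y* = 1/3·116/2 = 19.3333.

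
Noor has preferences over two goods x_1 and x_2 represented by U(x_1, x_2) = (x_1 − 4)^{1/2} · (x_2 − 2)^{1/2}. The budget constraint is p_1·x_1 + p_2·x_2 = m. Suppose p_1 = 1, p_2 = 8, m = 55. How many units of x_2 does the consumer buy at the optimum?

x_2* = 4.1875

MRS = (x_2−2)/(x_1−4). Tangency with p_1/p_2 gives x_2−2 = (p_1/p_2)·(x_1−4).
After buying the subsistence bundle (4, 2), a share 0.5 of the remaining income goes to x_1: x_1* = 4 + 0.5·(m − 4p_1 − 2p_2)/p_1.
Discretionary income = 55 − 4·1 − 2·8 = 35; x_2* = 2 + 0.5·35/8 = 4.1875.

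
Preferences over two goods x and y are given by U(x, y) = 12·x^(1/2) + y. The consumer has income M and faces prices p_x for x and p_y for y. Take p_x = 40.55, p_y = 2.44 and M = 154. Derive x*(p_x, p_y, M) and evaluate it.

Thus x* = (6·p_y/p_x)² — independent of M — with the rest of income spent on y.
Plugging in: x* = (6·2.44/40.55)² = 0.1303.

x* = 0.1303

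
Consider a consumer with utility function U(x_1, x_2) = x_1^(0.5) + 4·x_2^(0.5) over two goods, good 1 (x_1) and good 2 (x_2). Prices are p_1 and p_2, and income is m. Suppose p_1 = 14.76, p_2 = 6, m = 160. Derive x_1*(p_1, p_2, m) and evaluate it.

MRS = MU_x_1/MU_x_2 = (1/4)·(x_2/x_1)^(0.5). Set equal to p_1/p_2.
Solve for the ratio: x_2/x_1 = [4·p_1/p_2]^(2).
Substitute x_2 = (x_2/x_1)·x_1 into the budget: x_1* = m/(p_1 + p_2·(x_2/x_1)).
Numerically x_2/x_1 = 96.8256, so x_1* = 160/(14.76 + 6·96.8256) = 0.2686.

x_1* = 0.2686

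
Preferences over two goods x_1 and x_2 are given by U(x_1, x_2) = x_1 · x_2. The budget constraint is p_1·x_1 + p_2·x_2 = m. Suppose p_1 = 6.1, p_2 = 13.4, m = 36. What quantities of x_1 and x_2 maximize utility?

x_1* = 2.9508, x_2* = 1.3433

Tangency: MRS = x_2/x_1 = p_1/p_2.
So p_2·x_2 = p_1·x_1; combined with the budget, a share 0.5 of income goes to x_1.
Demand: x_1*(p_1,p_2,m) = 0.5·m/p_1 and x_2* = 0.5·m/p_2.
At p_1=6.1, p_2=13.4, m=36: x_1* = 0.5·36/6.1 = 2.9508, x_2* = 1.3433.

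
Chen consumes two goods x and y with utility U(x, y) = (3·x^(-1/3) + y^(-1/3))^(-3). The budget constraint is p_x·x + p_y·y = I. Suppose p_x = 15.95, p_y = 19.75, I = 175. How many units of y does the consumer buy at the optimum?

Numerically y/x = 0.373727, so x* = 175/(15.95 + 19.75·0.373727) = 7.5007 and y* = 0.373727·7.5007 = 2.8032.

y* = 2.8032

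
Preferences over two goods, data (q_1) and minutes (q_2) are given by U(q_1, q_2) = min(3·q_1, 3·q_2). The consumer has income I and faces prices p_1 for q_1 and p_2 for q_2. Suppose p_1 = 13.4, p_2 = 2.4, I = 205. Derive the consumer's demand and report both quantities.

With perfect complements, no substitution: consume in ratio q_1:q_2 = 3:3.
Budget: p_1·q_1 + p_2·q_1 = I, so (3·p_1 + 3·p_2)·q_1 = 3·I.
Demand: q_1*(p_1,p_2,I) = 3·I/(3·p_1 + 3·p_2), q_2* = 3·I/(3·p_1 + 3·p_2).
Here 3·13.4 + 3·2.4 = 47.4, giving q_1* = 12.9747 and q_2* = 12.9747.

q_1* = 12.9747, q_2* = 12.9747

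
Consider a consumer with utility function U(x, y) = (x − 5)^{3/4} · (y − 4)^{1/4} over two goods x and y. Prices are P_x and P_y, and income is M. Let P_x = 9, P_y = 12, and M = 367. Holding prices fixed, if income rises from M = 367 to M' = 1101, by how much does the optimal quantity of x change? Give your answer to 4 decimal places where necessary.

Δx* = 61.1667

MRS = 3·(y−4)/(x−5). Tangency with P_x/P_y gives y−4 = (1/3)·(P_x/P_y)·(x−5).
After buying the subsistence bundle (5, 4), a share 0.75 of the remaining income goes to x: x* = 5 + 0.75·(M − 5P_x − 4P_y)/P_x.
Discretionary income = 367 − 5·9 − 4·12 = 274; x* = 5 + 0.75·274/9 = 27.8333.
At M' = 1101: x* = 89. Change: 89 − 27.8333 = 61.1667.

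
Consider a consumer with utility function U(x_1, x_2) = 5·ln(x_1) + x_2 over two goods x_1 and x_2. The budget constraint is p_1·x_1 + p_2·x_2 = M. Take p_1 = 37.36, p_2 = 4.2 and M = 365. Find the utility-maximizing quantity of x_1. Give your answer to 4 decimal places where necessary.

x_1* = 0.5621

MU_x_1 = 5/x_1, MU_x_2 = 1. Tangency: 5/x_1 = p_1/p_2.
So x_1*(p_1,p_2) = 5·p_2/p_1, independent of income; and x_2* = (M − 5·p_2)/p_2.
At the given prices: x_1* = 5·4.2/37.36 = 0.5621.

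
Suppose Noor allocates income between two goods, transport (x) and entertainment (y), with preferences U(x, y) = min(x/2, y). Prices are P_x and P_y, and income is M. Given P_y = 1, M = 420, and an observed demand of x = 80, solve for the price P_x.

P_x = 4.75

Leontief preferences: the optimum is at the kink where x/2 = y/1, i.e. y = (1/2)·x.
Budget: P_x·x + P_y·(1/2)·x = M, so (2·P_x + P_y)·x = 2·M.
Demand: x*(P_x,P_y,M) = 2·M/(2·P_x + P_y), y* = M/(2·P_x + P_y).
Set x* = 80 in the demand function and solve for P_x: P_x = 4.75.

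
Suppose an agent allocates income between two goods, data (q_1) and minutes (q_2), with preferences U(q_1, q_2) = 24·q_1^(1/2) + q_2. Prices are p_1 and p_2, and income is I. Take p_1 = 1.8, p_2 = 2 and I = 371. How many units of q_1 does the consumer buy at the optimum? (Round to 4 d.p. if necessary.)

Set MRS = p_1/p_2: 12·q_1^(−1/2) = p_1/p_2.
Solve: √q_1 = 12·p_2/p_1, so q_1*(p_1,p_2) = (12·p_2/p_1)², and q_2* = (I − p_1·q_1*)/p_2.
Plugging in: q_1* = (12·2/1.8)² = 177.7778.

q_1* = 177.7778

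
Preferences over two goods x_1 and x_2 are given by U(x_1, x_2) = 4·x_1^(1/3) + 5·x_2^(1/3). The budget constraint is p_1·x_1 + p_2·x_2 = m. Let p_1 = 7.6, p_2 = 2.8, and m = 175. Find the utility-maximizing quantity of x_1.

x_1* = 6.9725

MRS = MU_x_1/MU_x_2 = (4/5)·(x_2/x_1)^(2/3). Set equal to p_1/p_2.
Solve for the ratio: x_2/x_1 = [(5/4)·p_1/p_2]^(1.5).
With the ratio pinned down, the budget gives x_1* = m/(p_1 + p_2·(x_2/x_1)) and x_2* = (x_2/x_1)·x_1*.
Numerically x_2/x_1 = 6.249544, so x_1* = 175/(7.6 + 2.8·6.249544) = 6.9725.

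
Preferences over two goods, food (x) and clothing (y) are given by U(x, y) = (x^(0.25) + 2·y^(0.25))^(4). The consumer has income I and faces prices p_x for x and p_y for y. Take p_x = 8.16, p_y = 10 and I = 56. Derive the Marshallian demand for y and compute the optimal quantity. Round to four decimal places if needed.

MRS = MU_x/MU_y = (1/2)·(y/x)^(0.75). Set equal to p_x/p_y.
Hence y/x = (2·p_x/p_y)^(1/(0.75)), i.e. raised to the 4/3 power.
With the ratio pinned down, the budget gives x* = I/(p_x + p_y·(y/x)) and y* = (y/x)·x*.
Numerically y/x = 1.92144, so x* = 56/(8.16 + 10·1.92144) = 2.0457 and y* = 1.92144·2.0457 = 3.9307.

y* = 3.9307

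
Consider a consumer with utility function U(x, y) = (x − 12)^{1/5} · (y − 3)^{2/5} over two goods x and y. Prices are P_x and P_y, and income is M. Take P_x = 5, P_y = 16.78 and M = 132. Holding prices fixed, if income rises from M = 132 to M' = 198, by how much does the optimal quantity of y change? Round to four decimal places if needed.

This is Cobb-Douglas in (x−12, y−3): tangency gives 0.2·P_y·(y−3) = 0.4·P_x·(x−12).
Substituting into the budget: x* = 12 + 1/3·(M − 12·P_x − 3·P_y)/P_x, and y* = 3 + 2/3·(…)/P_y.
Discretionary income = 132 − 12·5 − 3·16.78 = 21.66; y* = 3 + 2/3·21.66/16.78 = 3.8605.
At M' = 198: y* = 6.4827. Change: 6.4827 − 3.8605 = 2.6222.

Δy* = 2.6222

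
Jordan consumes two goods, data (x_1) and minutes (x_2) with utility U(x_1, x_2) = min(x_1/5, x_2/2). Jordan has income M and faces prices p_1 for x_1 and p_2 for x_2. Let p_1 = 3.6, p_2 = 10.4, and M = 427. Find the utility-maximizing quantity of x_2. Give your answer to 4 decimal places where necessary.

x_2* = 22.0103

With perfect complements, no substitution: consume in ratio x_1:x_2 = 5:2.
Budget: p_1·x_1 + p_2·(2/5)·x_1 = M, so (5·p_1 + 2·p_2)·x_1 = 5·M.
Demand: x_1*(p_1,p_2,M) = 5·M/(5·p_1 + 2·p_2), x_2* = 2·M/(5·p_1 + 2·p_2).
Here 5·3.6 + 2·10.4 = 38.8, giving x_2* = 22.0103.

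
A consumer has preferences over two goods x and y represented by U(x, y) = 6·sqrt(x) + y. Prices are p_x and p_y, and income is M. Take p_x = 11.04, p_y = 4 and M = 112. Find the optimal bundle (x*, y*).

Set MRS = p_x/p_y: 3·x^(−1/2) = p_x/p_y.
Thus x* = (3·p_y/p_x)² — independent of M — with the rest of income spent on y.
Plugging in: x* = (3·4/11.04)² = 1.1815, y* = 24.7391.

x* = 1.1815, y* = 24.7391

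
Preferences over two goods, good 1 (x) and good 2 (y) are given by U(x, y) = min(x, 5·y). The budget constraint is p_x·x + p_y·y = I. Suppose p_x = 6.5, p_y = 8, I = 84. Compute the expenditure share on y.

Demand: x*(p_x,p_y,I) = 5·I/(5·p_x + p_y), y* = I/(5·p_x + p_y).
Here 5·6.5 + 8 = 40.5, giving x* = 10.3704 and y* = 2.0741.
Expenditure on y: 8·2.0741 = 16.5926; share = 0.1975.

share on y = 0.1975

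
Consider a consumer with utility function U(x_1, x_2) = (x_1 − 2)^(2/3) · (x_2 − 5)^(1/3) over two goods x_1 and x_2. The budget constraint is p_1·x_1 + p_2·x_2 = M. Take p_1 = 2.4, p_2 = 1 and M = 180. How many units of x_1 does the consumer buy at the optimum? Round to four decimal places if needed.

x_1* = 49.2778

After buying the subsistence bundle (2, 5), a share 2/3 of the remaining income goes to x_1: x_1* = 2 + 2/3·(M − 2p_1 − 5p_2)/p_1.
Discretionary income = 180 − 2·2.4 − 5·1 = 170.2; x_1* = 2 + 2/3·170.2/2.4 = 49.2778.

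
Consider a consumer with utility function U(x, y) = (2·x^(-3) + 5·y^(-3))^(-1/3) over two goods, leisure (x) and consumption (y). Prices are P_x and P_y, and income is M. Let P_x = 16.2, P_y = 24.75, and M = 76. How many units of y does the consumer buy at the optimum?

y* = 1.9451

MRS = MU_x/MU_y = (2/5)·(y/x)^(4). Set equal to P_x/P_y.
Solve for the ratio: y/x = [(5/2)·P_x/P_y]^(0.25).
Substitute y = (y/x)·x into the budget: x* = M/(P_x + P_y·(y/x)).
Numerically y/x = 1.131019, so x* = 76/(16.2 + 24.75·1.131019) = 1.7197 and y* = 1.131019·1.7197 = 1.9451.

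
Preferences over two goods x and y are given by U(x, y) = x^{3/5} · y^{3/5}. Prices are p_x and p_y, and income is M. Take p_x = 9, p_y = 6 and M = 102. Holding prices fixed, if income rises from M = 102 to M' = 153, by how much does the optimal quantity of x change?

Δx* = 2.8333

Tangency: MRS = y/x = p_x/p_y.
So 0.6·p_y·y = 0.6·p_x·x; combined with the budget, a share 0.5 of income goes to x.
Demand: x*(p_x,p_y,M) = 0.5·M/p_x and y* = 0.5·M/p_y.
At p_x=9, p_y=6, M=102: x* = 0.5·102/9 = 5.6667.
At M' = 153: x* = 8.5. Change: 8.5 − 5.6667 = 2.8333.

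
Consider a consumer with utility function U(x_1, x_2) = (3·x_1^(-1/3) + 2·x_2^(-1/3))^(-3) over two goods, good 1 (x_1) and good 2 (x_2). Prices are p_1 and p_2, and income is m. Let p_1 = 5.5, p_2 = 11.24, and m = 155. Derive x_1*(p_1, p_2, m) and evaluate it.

MRS = MU_x_1/MU_x_2 = (3/2)·(x_2/x_1)^(4/3). Set equal to p_1/p_2.
Hence x_2/x_1 = ((2/3)·p_1/p_2)^(1/(4/3)), i.e. raised to the 0.75 power.
With the ratio pinned down, the budget gives x_1* = m/(p_1 + p_2·(x_2/x_1)) and x_2* = (x_2/x_1)·x_1*.
Numerically x_2/x_1 = 0.431647, so x_1* = 155/(5.5 + 11.24·0.431647) = 14.9734.

x_1* = 14.9734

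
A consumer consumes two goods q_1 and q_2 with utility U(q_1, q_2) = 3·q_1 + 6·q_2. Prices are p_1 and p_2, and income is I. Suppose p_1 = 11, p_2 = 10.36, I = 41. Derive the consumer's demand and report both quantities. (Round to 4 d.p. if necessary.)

Linear utility — the consumer picks whichever good has higher MU/price: 3/11 = 0.2727 vs 6/10.36 = 0.5792.
q_2 gives more utility per dollar, so spend all income on q_2: q_2* = I/p_2, q_1* = 0.
Numerically: q_1* = 0, q_2* = 3.9575.

q_1* = 0, q_2* = 3.9575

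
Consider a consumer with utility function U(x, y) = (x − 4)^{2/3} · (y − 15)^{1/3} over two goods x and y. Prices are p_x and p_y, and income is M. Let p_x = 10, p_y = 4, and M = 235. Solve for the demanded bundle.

x* = 13, y* = 26.25

Discretionary income = 235 − 4·10 − 15·4 = 135; x* = 4 + 2/3·135/10 = 13; y* = 15 + 1/3·135/4 = 26.25.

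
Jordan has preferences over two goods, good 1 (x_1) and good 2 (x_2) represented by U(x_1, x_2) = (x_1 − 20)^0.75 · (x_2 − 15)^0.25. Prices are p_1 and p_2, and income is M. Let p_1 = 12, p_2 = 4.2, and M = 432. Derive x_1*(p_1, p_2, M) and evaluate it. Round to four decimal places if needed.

x_1* = 28.0625

This is Cobb-Douglas in (x_1−20, x_2−15): tangency gives 0.75·p_2·(x_2−15) = 0.25·p_1·(x_1−20).
Substituting into the budget: x_1* = 20 + 0.75·(M − 20·p_1 − 15·p_2)/p_1, and x_2* = 15 + 0.25·(…)/p_2.
Discretionary income = 432 − 20·12 − 15·4.2 = 129; x_1* = 20 + 0.75·129/12 = 28.0625.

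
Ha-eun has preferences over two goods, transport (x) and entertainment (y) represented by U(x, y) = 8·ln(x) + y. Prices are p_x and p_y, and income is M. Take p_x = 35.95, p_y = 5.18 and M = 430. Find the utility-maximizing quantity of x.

x* = 1.1527

MU_x = 8/x, MU_y = 1. Tangency: 8/x = p_x/p_y.
So x*(p_x,p_y) = 8·p_y/p_x, independent of income; and y* = (M − 8·p_y)/p_y.
At the given prices: x* = 8·5.18/35.95 = 1.1527.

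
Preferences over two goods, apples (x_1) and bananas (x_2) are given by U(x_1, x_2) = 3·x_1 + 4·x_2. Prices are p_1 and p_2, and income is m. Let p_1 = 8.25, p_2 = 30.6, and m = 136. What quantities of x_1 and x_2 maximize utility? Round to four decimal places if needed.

Linear utility — the consumer picks whichever good has higher MU/price: 3/8.25 = 0.3636 vs 4/30.6 = 0.1307.
x_1 gives more utility per dollar, so spend all income on x_1: x_1* = m/p_1, x_2* = 0.
Numerically: x_1* = 16.4848, x_2* = 0.

x_1* = 16.4848, x_2* = 0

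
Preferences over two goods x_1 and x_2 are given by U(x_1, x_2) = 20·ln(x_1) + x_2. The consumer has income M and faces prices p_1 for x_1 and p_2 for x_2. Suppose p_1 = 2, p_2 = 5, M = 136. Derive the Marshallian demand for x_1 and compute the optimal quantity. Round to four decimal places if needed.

MU_x_1 = 20/x_1, MU_x_2 = 1. Tangency: 20/x_1 = p_1/p_2.
So x_1*(p_1,p_2) = 20·p_2/p_1, independent of income; and x_2* = (M − 20·p_2)/p_2.
At the given prices: x_1* = 20·5/2 = 50.

x_1* = 50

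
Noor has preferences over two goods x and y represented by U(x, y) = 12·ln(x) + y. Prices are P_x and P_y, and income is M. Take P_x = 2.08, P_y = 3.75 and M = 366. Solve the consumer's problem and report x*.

MU_x = 12/x, MU_y = 1. Tangency: 12/x = P_x/P_y.
So x*(P_x,P_y) = 12·P_y/P_x, independent of income; and y* = (M − 12·P_y)/P_y.
At the given prices: x* = 12·3.75/2.08 = 21.6346.

x* = 21.6346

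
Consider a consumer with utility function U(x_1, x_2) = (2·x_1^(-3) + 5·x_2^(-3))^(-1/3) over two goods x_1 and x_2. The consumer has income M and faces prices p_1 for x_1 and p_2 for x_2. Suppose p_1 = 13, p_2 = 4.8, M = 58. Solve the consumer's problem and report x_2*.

From the CES first-order condition, (2/5)·(x_2/x_1)^(4) = p_1/p_2.
Hence x_2/x_1 = ((5/2)·p_1/p_2)^(1/(4)), i.e. raised to the 0.25 power.
Substitute x_2 = (x_2/x_1)·x_1 into the budget: x_1* = M/(p_1 + p_2·(x_2/x_1)).
Numerically x_2/x_1 = 1.613097, so x_1* = 58/(13 + 4.8·1.613097) = 2.7961 and x_2* = 1.613097·2.7961 = 4.5104.

x_2* = 4.5104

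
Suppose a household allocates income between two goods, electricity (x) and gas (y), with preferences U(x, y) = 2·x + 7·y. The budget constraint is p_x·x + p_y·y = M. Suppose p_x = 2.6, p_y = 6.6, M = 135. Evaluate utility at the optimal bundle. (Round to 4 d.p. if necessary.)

V = 143.1818

Numerically: x* = 0, y* = 20.4545.
Utility at the optimum: U(0, 20.4545) = 143.1818.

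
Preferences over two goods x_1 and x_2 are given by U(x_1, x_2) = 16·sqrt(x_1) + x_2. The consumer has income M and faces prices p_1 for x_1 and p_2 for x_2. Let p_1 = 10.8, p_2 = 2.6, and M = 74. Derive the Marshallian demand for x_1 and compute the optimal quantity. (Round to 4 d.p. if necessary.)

Thus x_1* = (8·p_2/p_1)² — independent of M — with the rest of income spent on x_2.
Plugging in: x_1* = (8·2.6/10.8)² = 3.7092.

x_1* = 3.7092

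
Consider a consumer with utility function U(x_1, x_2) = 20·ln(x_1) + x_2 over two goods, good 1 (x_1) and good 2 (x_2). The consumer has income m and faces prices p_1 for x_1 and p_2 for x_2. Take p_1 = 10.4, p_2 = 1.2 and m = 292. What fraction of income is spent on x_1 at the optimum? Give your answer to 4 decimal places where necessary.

share on x_1 = 0.0822

MU_x_1 = 20/x_1, MU_x_2 = 1. Tangency: 20/x_1 = p_1/p_2.
So x_1*(p_1,p_2) = 20·p_2/p_1, independent of income; and x_2* = (m − 20·p_2)/p_2.
At the given prices: x_1* = 20·1.2/10.4 = 2.3077, and x_2* = 223.3333.
Expenditure on x_1: 10.4·2.3077 = 24; share = 0.0822.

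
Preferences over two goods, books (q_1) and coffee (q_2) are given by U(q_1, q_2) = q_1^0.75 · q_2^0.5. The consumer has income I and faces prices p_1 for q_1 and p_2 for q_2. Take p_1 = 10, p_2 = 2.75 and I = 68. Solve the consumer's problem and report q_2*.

q_2* = 9.8909

The MRS is (3/2)·q_2/q_1. Set MRS = p_1/p_2.
Rearranging, p_2·q_2 = (2/3)·p_1·q_1. Substituting into the budget gives p_1·q_1·(1 + (2/3)) = I.
Demand: q_1*(p_1,p_2,I) = 0.6·I/p_1 and q_2* = 0.4·I/p_2.
At p_1=10, p_2=2.75, I=68: q_2* = 0.4·68/2.75 = 9.8909.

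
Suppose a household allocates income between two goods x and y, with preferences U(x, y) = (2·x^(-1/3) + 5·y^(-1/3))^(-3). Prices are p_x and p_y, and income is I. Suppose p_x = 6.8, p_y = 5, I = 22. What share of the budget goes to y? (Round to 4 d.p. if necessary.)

Substitute y = (y/x)·x into the budget: x* = I/(p_x + p_y·(y/x)).
Numerically y/x = 2.503855, so x* = 22/(6.8 + 5·2.503855) = 1.1388 and y* = 2.503855·1.1388 = 2.8513.
Expenditure on y: 5·2.8513 = 14.2564; share = 0.648.

share on y = 0.648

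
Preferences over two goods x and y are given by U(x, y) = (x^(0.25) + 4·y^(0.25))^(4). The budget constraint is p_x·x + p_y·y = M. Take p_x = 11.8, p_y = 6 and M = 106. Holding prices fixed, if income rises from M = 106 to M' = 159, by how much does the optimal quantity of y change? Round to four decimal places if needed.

With the ratio pinned down, the budget gives x* = M/(p_x + p_y·(y/x)) and y* = (y/x)·x*.
Numerically y/x = 15.645436, so x* = 106/(11.8 + 6·15.645436) = 1.0031 and y* = 15.645436·1.0031 = 15.6939.
At M' = 159: y* = 23.5409. Change: 23.5409 − 15.6939 = 7.847.

Δy* = 7.847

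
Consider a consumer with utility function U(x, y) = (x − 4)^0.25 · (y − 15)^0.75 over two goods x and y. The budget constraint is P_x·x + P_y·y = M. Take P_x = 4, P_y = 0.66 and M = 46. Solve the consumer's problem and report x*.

x* = 5.2562

MRS = (1/3)·(y−15)/(x−4). Tangency with P_x/P_y gives y−15 = 3·(P_x/P_y)·(x−4).
Substituting into the budget: x* = 4 + 0.25·(M − 4·P_x − 15·P_y)/P_x, and y* = 15 + 0.75·(…)/P_y.
Discretionary income = 46 − 4·4 − 15·0.66 = 20.1; x* = 4 + 0.25·20.1/4 = 5.2562.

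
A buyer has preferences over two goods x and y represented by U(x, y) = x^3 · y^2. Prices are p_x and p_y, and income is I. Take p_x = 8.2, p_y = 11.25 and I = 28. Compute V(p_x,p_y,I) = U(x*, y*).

V = 8.5235

The MRS is (3/2)·y/x. Set MRS = p_x/p_y.
Rearranging, p_y·y = (2/3)·p_x·x. Substituting into the budget gives p_x·x·(1 + (2/3)) = I.
Demand: x*(p_x,p_y,I) = 0.6·I/p_x and y* = 0.4·I/p_y.
At p_x=8.2, p_y=11.25, I=28: x* = 0.6·28/8.2 = 2.0488, y* = 0.9956.
Utility at the optimum: U(2.0488, 0.9956) = 8.5235.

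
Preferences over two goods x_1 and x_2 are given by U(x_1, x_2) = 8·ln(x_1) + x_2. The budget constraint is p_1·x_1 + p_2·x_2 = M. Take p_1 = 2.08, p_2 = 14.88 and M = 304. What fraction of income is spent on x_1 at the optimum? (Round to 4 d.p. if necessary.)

So x_1*(p_1,p_2) = 8·p_2/p_1, independent of income; and x_2* = (M − 8·p_2)/p_2.
At the given prices: x_1* = 8·14.88/2.08 = 57.2308, and x_2* = 12.4301.
Expenditure on x_1: 2.08·57.2308 = 119.04; share = 0.3916.

share on x_1 = 0.3916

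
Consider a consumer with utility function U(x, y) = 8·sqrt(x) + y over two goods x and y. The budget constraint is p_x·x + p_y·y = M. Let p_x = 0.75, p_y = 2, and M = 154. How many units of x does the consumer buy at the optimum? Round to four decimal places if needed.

x* = 113.7778

Utility is quasi-linear in y; the FOC for x is 4/√x = p_x/p_y.
Thus x* = (4·p_y/p_x)² — independent of M — with the rest of income spent on y.
Plugging in: x* = (4·2/0.75)² = 113.7778.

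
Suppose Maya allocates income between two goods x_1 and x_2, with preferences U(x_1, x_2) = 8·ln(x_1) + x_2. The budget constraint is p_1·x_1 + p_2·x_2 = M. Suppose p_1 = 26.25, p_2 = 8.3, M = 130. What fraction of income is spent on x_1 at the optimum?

share on x_1 = 0.5108

MU_x_1 = 8/x_1, MU_x_2 = 1. Tangency: 8/x_1 = p_1/p_2.
So x_1*(p_1,p_2) = 8·p_2/p_1, independent of income; and x_2* = (M − 8·p_2)/p_2.
At the given prices: x_1* = 8·8.3/26.25 = 2.5295, and x_2* = 7.6627.
Expenditure on x_1: 26.25·2.5295 = 66.4; share = 0.5108.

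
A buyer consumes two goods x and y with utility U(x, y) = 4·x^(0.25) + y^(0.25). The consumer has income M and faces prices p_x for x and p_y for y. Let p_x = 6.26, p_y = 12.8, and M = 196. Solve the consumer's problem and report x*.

x* = 27.8538

With the ratio pinned down, the budget gives x* = M/(p_x + p_y·(y/x)) and y* = (y/x)·x*.
Numerically y/x = 0.060684, so x* = 196/(6.26 + 12.8·0.060684) = 27.8538.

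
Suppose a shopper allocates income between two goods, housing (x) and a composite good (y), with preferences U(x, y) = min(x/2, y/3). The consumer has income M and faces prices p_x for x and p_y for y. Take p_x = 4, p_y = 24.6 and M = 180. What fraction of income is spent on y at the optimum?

Leontief preferences: the optimum is at the kink where x/2 = y/3, i.e. y = (3/2)·x.
Budget: p_x·x + p_y·(3/2)·x = M, so (2·p_x + 3·p_y)·x = 2·M.
Demand: x*(p_x,p_y,M) = 2·M/(2·p_x + 3·p_y), y* = 3·M/(2·p_x + 3·p_y).
Here 2·4 + 3·24.6 = 81.8, giving x* = 4.401 and y* = 6.6015.
Expenditure on y: 24.6·6.6015 = 162.3961; share = 0.9022.

share on y = 0.9022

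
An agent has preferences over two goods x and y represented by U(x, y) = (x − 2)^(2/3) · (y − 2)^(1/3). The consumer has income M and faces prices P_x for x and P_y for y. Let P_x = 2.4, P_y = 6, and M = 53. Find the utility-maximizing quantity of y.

Let x' = x−2, y' = y−2. MRS = 2·y'/x' = P_x/P_y.
After buying the subsistence bundle (2, 2), a share 2/3 of the remaining income goes to x: x* = 2 + 2/3·(M − 2P_x − 2P_y)/P_x.
Discretionary income = 53 − 2·2.4 − 2·6 = 36.2; y* = 2 + 1/3·36.2/6 = 4.0111.

y* = 4.0111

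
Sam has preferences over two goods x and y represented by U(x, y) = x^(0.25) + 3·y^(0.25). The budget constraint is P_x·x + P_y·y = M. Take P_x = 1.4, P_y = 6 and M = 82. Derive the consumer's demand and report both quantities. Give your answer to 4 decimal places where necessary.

From the CES first-order condition, (1/3)·(y/x)^(0.75) = P_x/P_y.
Hence y/x = (3·P_x/P_y)^(1/(0.75)), i.e. raised to the 4/3 power.
With the ratio pinned down, the budget gives x* = M/(P_x + P_y·(y/x)) and y* = (y/x)·x*.
Numerically y/x = 0.621533, so x* = 82/(1.4 + 6·0.621533) = 15.9869 and y* = 0.621533·15.9869 = 9.9364.

x* = 15.9869, y* = 9.9364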